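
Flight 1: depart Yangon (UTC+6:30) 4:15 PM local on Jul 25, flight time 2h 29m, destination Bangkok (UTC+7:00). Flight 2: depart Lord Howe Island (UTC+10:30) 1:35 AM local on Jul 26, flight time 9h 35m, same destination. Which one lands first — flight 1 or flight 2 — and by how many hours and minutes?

the first, by 12 hours 26 minutes

Flight 1 in UTC: 4:15 PM − 6:30 = 9:45 AM on Jul 25.
+2 hours and 29 minutes → arrive 12:14 PM UTC on Jul 25.
Flight 2 in UTC: 1:35 AM − 10:30 = 3:05 PM on Jul 25.
+9 hours 35 minutes → arrive 12:40 AM UTC on Jul 26.
Flight 1 lands earlier by 12 hours 26 minutes.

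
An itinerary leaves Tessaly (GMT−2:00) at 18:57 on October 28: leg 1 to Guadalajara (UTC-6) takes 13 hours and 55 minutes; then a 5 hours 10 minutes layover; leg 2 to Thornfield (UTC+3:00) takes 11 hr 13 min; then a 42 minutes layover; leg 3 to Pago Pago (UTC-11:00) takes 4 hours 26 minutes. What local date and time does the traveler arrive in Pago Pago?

Convert departure to UTC: 18:57 + 2:00 = 20:57 UTC on Oct 28.
Add 13 hours and 55 minutes leg 1 → 10:52 UTC (Oct 29).
Add 5 hours and 10 minutes layover in Guadalajara → 16:02 UTC.
Add 11 hours and 13 minutes leg 2 → 03:15 UTC (Oct 30).
Add 42 minutes layover in Thornfield → 03:57 UTC.
Add 4 hours 26 minutes leg 3 → 08:23 UTC.
Pago Pago is UTC−11:00, so local arrival = 08:23 − 11:00 = 21:23 on Oct 29.

21:23 on Oct 29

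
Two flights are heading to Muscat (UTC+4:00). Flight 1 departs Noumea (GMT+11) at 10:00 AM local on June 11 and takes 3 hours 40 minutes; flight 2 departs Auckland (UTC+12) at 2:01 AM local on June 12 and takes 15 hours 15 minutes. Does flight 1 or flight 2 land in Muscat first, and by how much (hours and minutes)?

Flight 1 in UTC: 10:00 AM − 11:00 = 11:00 PM on Jun 10.
+3 hours and 40 minutes → arrive 2:40 AM UTC on Jun 11.
Flight 2 in UTC: 2:01 AM − 12:00 = 2:01 PM on Jun 11.
+15 hours 15 minutes → arrive 5:16 AM UTC on Jun 12.
Flight 1 lands earlier by 26 hours 36 minutes.

the first, by 26 hours 36 minutes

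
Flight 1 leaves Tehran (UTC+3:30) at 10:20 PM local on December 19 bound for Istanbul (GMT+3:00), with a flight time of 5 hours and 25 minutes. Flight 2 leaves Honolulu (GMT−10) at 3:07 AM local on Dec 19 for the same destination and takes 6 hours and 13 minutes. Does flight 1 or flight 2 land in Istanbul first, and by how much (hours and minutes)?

Flight 1 in UTC: 10:20 PM − 3:30 = 6:50 PM on Dec 19.
+5 hours and 25 minutes → arrive 12:15 AM UTC on Dec 20.
Flight 2 in UTC: 3:07 AM + 10:00 = 1:07 PM on Dec 19.
+6 hours and 13 minutes → arrive 7:20 PM UTC on Dec 19.
Flight 2 lands earlier by 4 hours 55 minutes.

the second, by 4 hours 55 minutes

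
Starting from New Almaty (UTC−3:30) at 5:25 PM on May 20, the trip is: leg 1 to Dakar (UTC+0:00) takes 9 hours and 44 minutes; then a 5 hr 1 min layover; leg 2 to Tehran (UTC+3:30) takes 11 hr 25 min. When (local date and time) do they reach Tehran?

Convert departure to UTC: 5:25 PM + 3:30 = 8:55 PM UTC on May 20.
Add 9 hours and 44 minutes leg 1 → 6:39 AM UTC (May 21).
Add 5 hours 1 minute layover in Dakar → 11:40 AM UTC.
Add 11 hours 25 minutes leg 2 → 11:05 PM UTC.
Tehran is UTC+3:30, so local arrival = 11:05 PM + 3:30 = 2:35 AM on May 22.

2:35 AM on May 22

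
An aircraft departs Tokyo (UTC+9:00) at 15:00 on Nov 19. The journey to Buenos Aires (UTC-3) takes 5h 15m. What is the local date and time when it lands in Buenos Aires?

08:15 on November 19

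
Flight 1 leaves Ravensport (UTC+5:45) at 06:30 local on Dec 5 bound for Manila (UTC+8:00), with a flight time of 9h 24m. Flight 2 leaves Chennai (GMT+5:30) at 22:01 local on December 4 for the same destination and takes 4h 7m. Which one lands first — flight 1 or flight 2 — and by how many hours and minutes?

the second, by 13 hours 31 minutes

Flight 1 in UTC: 06:30 − 5:45 = 00:45 on Dec 5.
+9 hours and 24 minutes → arrive 10:09 UTC on Dec 5.
Flight 2 in UTC: 22:01 − 5:30 = 16:31 on Dec 4.
+4 hours 7 minutes → arrive 20:38 UTC on Dec 4.
Flight 2 lands earlier by 13 hours 31 minutes.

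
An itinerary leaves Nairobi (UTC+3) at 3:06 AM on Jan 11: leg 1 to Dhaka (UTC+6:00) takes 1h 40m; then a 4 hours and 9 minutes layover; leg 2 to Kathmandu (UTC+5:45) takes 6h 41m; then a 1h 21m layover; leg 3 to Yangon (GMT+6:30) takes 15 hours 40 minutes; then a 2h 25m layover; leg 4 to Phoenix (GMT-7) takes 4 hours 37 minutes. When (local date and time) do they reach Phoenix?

5:39 AM on Jan 12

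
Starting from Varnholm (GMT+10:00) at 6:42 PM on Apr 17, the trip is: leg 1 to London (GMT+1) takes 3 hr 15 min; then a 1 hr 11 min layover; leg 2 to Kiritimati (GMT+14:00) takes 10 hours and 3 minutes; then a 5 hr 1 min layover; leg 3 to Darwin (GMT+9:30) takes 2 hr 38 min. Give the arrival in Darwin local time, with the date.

4:20 PM on April 18

Convert departure to UTC: 6:42 PM − 10:00 = 8:42 AM UTC on Apr 17.
Add 3 hours 15 minutes leg 1 → 11:57 AM UTC.
Add 1 hour 11 minutes layover in London → 1:08 PM UTC.
Add 10 hours 3 minutes leg 2 → 11:11 PM UTC.
Add 5 hours 1 minute layover in Kiritimati → 4:12 AM UTC (Apr 18).
Add 2 hours 38 minutes leg 3 → 6:50 AM UTC.
Darwin is UTC+9:30, so local arrival = 6:50 AM + 9:30 = 4:20 PM on Apr 18.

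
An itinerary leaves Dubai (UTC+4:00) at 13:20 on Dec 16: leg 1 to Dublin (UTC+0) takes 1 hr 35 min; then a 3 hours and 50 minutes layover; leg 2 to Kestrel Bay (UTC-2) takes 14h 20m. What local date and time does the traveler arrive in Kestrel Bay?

03:05 on Dec 17

Convert departure to UTC: 13:20 − 4:00 = 09:20 UTC on Dec 16.
Add 1 hour and 35 minutes leg 1 → 10:55 UTC.
Add 3 hours and 50 minutes layover in Dublin → 14:45 UTC.
Add 14 hours and 20 minutes leg 2 → 05:05 UTC (Dec 17).
Kestrel Bay is UTC−2:00, so local arrival = 05:05 − 2:00 = 03:05 on Dec 17.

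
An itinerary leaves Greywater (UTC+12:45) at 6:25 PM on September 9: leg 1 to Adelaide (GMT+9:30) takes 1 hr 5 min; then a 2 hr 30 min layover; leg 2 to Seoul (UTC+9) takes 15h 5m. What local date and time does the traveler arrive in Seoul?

Convert departure to UTC: 6:25 PM − 12:45 = 5:40 AM UTC on Sep 9.
Add 1 hour and 5 minutes leg 1 → 6:45 AM UTC.
Add 2 hours and 30 minutes layover in Adelaide → 9:15 AM UTC.
Add 15 hours 5 minutes leg 2 → 12:20 AM UTC (Sep 10).
Seoul is UTC+9:00, so local arrival = 12:20 AM + 9:00 = 9:20 AM on Sep 10.

9:20 AM on Sep 10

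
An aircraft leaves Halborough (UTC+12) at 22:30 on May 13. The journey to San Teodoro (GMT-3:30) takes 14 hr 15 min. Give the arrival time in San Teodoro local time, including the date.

21:15 on May 13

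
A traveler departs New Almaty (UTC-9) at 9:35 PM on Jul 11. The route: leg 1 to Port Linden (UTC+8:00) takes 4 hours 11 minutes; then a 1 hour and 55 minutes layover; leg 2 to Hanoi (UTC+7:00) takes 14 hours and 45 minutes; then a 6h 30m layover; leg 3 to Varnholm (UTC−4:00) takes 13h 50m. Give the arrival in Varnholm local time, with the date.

7:46 PM on July 13

Convert departure to UTC: 9:35 PM + 9:00 = 6:35 AM UTC on Jul 12.
Add 4 hours and 11 minutes leg 1 → 10:46 AM UTC.
Add 1 hour 55 minutes layover in Port Linden → 12:41 PM UTC.
Add 14 hours and 45 minutes leg 2 → 3:26 AM UTC (Jul 13).
Add 6 hours and 30 minutes layover in Hanoi → 9:56 AM UTC.
Add 13 hours and 50 minutes leg 3 → 11:46 PM UTC.
Varnholm is UTC−4:00, so local arrival = 11:46 PM − 4:00 = 7:46 PM on Jul 13.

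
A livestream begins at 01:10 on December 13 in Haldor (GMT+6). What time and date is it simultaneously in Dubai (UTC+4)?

In UTC: 01:10 − 6:00 = 19:10 on Dec 12.
Dubai is UTC+4:00: 19:10 + 4:00 = 23:10 on Dec 12.

23:10 on Dec 12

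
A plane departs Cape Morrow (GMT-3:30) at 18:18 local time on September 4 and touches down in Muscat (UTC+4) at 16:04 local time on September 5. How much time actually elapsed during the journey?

Departure in UTC: 18:18 + 3:30 = 21:48 on Sep 4.
Arrival in UTC: 16:04 − 4:00 = 12:04 on Sep 5.
Elapsed = 12:04 − 21:48 (+1 day) = 14 hours 16 minutes.

14 hours 16 minutes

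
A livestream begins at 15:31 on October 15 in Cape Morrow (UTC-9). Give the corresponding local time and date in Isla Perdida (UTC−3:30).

21:01 on October 15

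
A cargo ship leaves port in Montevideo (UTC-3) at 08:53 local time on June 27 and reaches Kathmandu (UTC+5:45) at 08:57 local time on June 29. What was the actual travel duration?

39 hours 19 minutes

Kathmandu is 8:45 ahead of Montevideo.
Clock-face elapsed time (ignoring zones) is 48 hours 4 minutes.
Actual elapsed = 48 hours 4 minutes − 8:45 = 39 hours 19 minutes.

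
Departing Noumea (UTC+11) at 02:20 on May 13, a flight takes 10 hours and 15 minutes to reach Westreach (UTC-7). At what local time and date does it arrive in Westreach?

Westreach is 18:00 behind Noumea.
After 10 hours 15 minutes it is 12:35 in Noumea.
Shift by the zone difference: 12:35 − 18:00 = 18:35 on May 12 in Westreach.

18:35 on May 12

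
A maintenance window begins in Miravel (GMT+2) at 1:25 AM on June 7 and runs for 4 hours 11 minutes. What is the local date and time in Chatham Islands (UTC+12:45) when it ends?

Convert start to UTC: 1:25 AM − 2:00 = 11:25 PM UTC on Jun 6.
Add 4 hours 11 minutes duration → 3:36 AM UTC (Jun 7).
Chatham Islands is UTC+12:45, so local end time = 3:36 AM + 12:45 = 4:21 PM on Jun 7.

4:21 PM on Jun 7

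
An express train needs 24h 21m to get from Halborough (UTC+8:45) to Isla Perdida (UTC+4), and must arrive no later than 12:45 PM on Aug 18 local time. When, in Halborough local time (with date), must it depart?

Target arrival in UTC: 12:45 PM − 4:00 = 8:45 AM on Aug 18.
Subtract 24 hours and 21 minutes → departure 8:24 AM UTC on Aug 17.
Halborough is UTC+8:45: 8:24 AM + 8:45 = 5:09 PM on Aug 17.

5:09 PM on August 17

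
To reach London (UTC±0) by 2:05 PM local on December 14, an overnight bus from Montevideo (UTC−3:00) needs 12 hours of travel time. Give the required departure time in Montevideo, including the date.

Target arrival is already UTC: 2:05 PM on Dec 14.
Subtract 12 hours → departure 2:05 AM UTC on Dec 14.
Montevideo is UTC−3:00: 2:05 AM − 3:00 = 11:05 PM on Dec 13.

11:05 PM on December 13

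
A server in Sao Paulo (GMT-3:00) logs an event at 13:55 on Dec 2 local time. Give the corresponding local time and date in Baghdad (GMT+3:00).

19:55 on December 2

In UTC: 13:55 + 3:00 = 16:55 on Dec 2.
Baghdad is UTC+3:00: 16:55 + 3:00 = 19:55 on Dec 2.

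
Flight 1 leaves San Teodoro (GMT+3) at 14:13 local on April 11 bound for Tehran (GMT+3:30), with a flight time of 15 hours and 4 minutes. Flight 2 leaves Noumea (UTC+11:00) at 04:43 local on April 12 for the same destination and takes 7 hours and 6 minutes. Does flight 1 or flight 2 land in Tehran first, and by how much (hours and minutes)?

the second, by 1 hour 28 minutes

Flight 1 in UTC: 14:13 − 3:00 = 11:13 on Apr 11.
+15 hours and 4 minutes → arrive 02:17 UTC on Apr 12.
Flight 2 in UTC: 04:43 − 11:00 = 17:43 on Apr 11.
+7 hours 6 minutes → arrive 00:49 UTC on Apr 12.
Flight 2 lands earlier by 1 hour 28 minutes.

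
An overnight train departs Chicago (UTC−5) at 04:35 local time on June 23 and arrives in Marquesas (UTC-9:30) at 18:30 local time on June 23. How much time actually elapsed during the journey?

18 hours 25 minutes

Departure in UTC: 04:35 + 5:00 = 09:35 on Jun 23.
Arrival in UTC: 18:30 + 9:30 = 04:00 on Jun 24.
Elapsed = 04:00 − 09:35 (+1 day) = 18 hours 25 minutes.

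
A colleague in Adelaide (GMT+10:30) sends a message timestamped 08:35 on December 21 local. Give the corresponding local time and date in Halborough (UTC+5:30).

In UTC: 08:35 − 10:30 = 22:05 on Dec 20.
Halborough is UTC+5:30: 22:05 + 5:30 = 03:35 on Dec 21.

03:35 on December 21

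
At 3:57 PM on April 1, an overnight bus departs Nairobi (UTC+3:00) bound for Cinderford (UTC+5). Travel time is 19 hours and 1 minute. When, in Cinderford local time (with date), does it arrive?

Convert departure to UTC: 3:57 PM − 3:00 = 12:57 PM UTC on Apr 1.
Add 19 hours 1 minute travel time → 7:58 AM UTC (Apr 2).
Cinderford is UTC+5:00, so local arrival = 7:58 AM + 5:00 = 12:58 PM on Apr 2.

12:58 PM on April 2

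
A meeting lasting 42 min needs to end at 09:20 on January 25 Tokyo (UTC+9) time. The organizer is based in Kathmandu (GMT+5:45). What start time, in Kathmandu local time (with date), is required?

Target end time in UTC: 09:20 − 9:00 = 00:20 on Jan 25.
Subtract 42 minutes → start 23:38 UTC on Jan 24.
Kathmandu is UTC+5:45: 23:38 + 5:45 = 05:23 on Jan 25.

05:23 on January 25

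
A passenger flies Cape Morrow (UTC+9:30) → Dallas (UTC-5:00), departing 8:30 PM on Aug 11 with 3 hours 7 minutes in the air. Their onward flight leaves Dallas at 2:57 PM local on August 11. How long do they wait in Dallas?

5 hours 50 minutes

Convert departure to UTC: 8:30 PM − 9:30 = 11:00 AM UTC on Aug 11.
Add 3 hours 7 minutes flight time → 2:07 PM UTC.
Dallas is UTC−5:00, so local arrival = 2:07 PM − 5:00 = 9:07 AM on Aug 11.
Layover = 2:57 PM − 9:07 AM = 5 hours 50 minutes.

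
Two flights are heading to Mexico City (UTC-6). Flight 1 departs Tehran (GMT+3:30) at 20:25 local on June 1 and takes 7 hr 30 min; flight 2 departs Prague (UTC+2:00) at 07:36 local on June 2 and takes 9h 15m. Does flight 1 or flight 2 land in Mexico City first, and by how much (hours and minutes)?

the first, by 14 hours 26 minutes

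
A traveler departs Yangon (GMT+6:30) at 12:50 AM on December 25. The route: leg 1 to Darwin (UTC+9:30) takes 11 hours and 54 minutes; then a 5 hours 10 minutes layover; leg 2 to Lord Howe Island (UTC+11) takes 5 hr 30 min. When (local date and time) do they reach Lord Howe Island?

Convert departure to UTC: 12:50 AM − 6:30 = 6:20 PM UTC on Dec 24.
Add 11 hours and 54 minutes leg 1 → 6:14 AM UTC (Dec 25).
Add 5 hours 10 minutes layover in Darwin → 11:24 AM UTC.
Add 5 hours and 30 minutes leg 2 → 4:54 PM UTC.
Lord Howe Island is UTC+11:00, so local arrival = 4:54 PM + 11:00 = 3:54 AM on Dec 26.

3:54 AM on Dec 26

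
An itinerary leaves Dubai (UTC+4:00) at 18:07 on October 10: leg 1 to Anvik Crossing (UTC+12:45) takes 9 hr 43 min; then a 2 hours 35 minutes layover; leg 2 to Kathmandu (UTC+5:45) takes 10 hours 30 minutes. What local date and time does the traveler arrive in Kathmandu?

18:40 on October 11

Convert departure to UTC: 18:07 − 4:00 = 14:07 UTC on Oct 10.
Add 9 hours and 43 minutes leg 1 → 23:50 UTC.
Add 2 hours 35 minutes layover in Anvik Crossing → 02:25 UTC (Oct 11).
Add 10 hours and 30 minutes leg 2 → 12:55 UTC.
Kathmandu is UTC+5:45, so local arrival = 12:55 + 5:45 = 18:40 on Oct 11.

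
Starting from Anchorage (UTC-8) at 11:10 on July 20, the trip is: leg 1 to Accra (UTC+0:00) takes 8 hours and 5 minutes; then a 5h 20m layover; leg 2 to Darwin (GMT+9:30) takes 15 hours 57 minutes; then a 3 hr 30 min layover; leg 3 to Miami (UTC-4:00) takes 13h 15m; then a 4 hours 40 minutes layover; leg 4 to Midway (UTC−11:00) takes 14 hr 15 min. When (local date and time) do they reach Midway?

Convert departure to UTC: 11:10 + 8:00 = 19:10 UTC on Jul 20.
Add 8 hours 5 minutes leg 1 → 03:15 UTC (Jul 21).
Add 5 hours and 20 minutes layover in Accra → 08:35 UTC.
Add 15 hours 57 minutes leg 2 → 00:32 UTC (Jul 22).
Add 3 hours and 30 minutes layover in Darwin → 04:02 UTC.
Add 13 hours 15 minutes leg 3 → 17:17 UTC.
Add 4 hours 40 minutes layover in Miami → 21:57 UTC.
Add 14 hours 15 minutes leg 4 → 12:12 UTC (Jul 23).
Midway is UTC−11:00, so local arrival = 12:12 − 11:00 = 01:12 on Jul 23.

01:12 on Jul 23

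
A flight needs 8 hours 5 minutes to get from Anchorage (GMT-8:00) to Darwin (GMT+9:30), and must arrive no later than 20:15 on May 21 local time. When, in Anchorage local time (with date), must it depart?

18:40 on May 20

Target arrival in UTC: 20:15 − 9:30 = 10:45 on May 21.
Subtract 8 hours and 5 minutes → departure 02:40 UTC on May 21.
Anchorage is UTC−8:00: 02:40 − 8:00 = 18:40 on May 20.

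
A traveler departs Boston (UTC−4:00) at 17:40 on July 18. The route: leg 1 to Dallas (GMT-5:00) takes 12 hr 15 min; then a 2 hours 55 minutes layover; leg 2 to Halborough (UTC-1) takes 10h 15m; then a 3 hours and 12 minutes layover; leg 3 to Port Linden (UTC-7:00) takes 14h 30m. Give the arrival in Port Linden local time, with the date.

09:47 on July 20

Convert departure to UTC: 17:40 + 4:00 = 21:40 UTC on Jul 18.
Add 12 hours 15 minutes leg 1 → 09:55 UTC (Jul 19).
Add 2 hours 55 minutes layover in Dallas → 12:50 UTC.
Add 10 hours 15 minutes leg 2 → 23:05 UTC.
Add 3 hours 12 minutes layover in Halborough → 02:17 UTC (Jul 20).
Add 14 hours 30 minutes leg 3 → 16:47 UTC.
Port Linden is UTC−7:00, so local arrival = 16:47 − 7:00 = 09:47 on Jul 20.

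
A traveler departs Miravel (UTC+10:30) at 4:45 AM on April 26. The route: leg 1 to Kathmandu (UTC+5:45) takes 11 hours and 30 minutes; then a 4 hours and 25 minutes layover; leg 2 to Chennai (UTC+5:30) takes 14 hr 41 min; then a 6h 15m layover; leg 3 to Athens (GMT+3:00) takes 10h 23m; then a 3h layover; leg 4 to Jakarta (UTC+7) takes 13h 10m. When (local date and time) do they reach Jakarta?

Convert departure to UTC: 4:45 AM − 10:30 = 6:15 PM UTC on Apr 25.
Add 11 hours 30 minutes leg 1 → 5:45 AM UTC (Apr 26).
Add 4 hours and 25 minutes layover in Kathmandu → 10:10 AM UTC.
Add 14 hours and 41 minutes leg 2 → 12:51 AM UTC (Apr 27).
Add 6 hours 15 minutes layover in Chennai → 7:06 AM UTC.
Add 10 hours 23 minutes leg 3 → 5:29 PM UTC.
Add 3 hours layover in Athens → 8:29 PM UTC.
Add 13 hours and 10 minutes leg 4 → 9:39 AM UTC (Apr 28).
Jakarta is UTC+7:00, so local arrival = 9:39 AM + 7:00 = 4:39 PM on Apr 28.

4:39 PM on April 28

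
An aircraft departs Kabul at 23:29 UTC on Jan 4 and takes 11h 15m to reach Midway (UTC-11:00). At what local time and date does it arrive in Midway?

23:44 on Jan 4

Departure is given in UTC: 23:29 on Jan 4.
Add 11 hours and 15 minutes → 10:44 UTC (Jan 5).
Midway is UTC−11:00: 10:44 − 11:00 = 23:44 on Jan 4.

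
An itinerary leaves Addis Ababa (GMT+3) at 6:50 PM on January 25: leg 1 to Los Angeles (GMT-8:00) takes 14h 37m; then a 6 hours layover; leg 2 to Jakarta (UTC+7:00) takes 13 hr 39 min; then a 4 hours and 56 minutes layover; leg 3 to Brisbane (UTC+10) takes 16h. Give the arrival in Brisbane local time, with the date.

9:02 AM on January 28

Convert departure to UTC: 6:50 PM − 3:00 = 3:50 PM UTC on Jan 25.
Add 14 hours 37 minutes leg 1 → 6:27 AM UTC (Jan 26).
Add 6 hours layover in Los Angeles → 12:27 PM UTC.
Add 13 hours 39 minutes leg 2 → 2:06 AM UTC (Jan 27).
Add 4 hours 56 minutes layover in Jakarta → 7:02 AM UTC.
Add 16 hours leg 3 → 11:02 PM UTC.
Brisbane is UTC+10:00, so local arrival = 11:02 PM + 10:00 = 9:02 AM on Jan 28.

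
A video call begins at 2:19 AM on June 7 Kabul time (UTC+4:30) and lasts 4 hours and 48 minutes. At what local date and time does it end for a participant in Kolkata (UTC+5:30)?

Convert start to UTC: 2:19 AM − 4:30 = 9:49 PM UTC on Jun 6.
Add 4 hours 48 minutes duration → 2:37 AM UTC (Jun 7).
Kolkata is UTC+5:30, so local end time = 2:37 AM + 5:30 = 8:07 AM on Jun 7.

8:07 AM on June 7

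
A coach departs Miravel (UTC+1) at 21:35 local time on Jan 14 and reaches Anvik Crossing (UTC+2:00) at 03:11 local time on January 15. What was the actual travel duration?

Anvik Crossing is 1:00 ahead of Miravel.
Clock-face elapsed time (ignoring zones) is 5 hours 36 minutes.
Actual elapsed = 5 hours 36 minutes − 1:00 = 4 hours 36 minutes.

4 hours 36 minutes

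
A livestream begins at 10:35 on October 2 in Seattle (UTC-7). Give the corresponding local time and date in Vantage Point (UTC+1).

In UTC: 10:35 + 7:00 = 17:35 on Oct 2.
Vantage Point is UTC+1:00: 17:35 + 1:00 = 18:35 on Oct 2.

18:35 on Oct 2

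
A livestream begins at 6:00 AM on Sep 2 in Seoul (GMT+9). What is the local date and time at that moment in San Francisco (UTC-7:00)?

In UTC: 6:00 AM − 9:00 = 9:00 PM on Sep 1.
San Francisco is UTC−7:00: 9:00 PM − 7:00 = 2:00 PM on Sep 1.

2:00 PM on September 1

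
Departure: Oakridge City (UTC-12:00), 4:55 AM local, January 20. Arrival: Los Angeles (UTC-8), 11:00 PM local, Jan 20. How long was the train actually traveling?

14 hours 5 minutes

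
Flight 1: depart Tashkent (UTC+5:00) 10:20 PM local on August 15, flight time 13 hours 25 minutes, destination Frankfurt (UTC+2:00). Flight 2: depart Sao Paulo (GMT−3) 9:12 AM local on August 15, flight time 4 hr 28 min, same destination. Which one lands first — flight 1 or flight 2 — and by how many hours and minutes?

the second, by 14 hours 5 minutes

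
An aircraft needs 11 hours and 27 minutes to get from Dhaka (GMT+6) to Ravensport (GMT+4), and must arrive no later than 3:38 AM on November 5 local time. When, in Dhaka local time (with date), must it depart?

Target arrival in UTC: 3:38 AM − 4:00 = 11:38 PM on Nov 4.
Subtract 11 hours and 27 minutes → departure 12:11 PM UTC on Nov 4.
Dhaka is UTC+6:00: 12:11 PM + 6:00 = 6:11 PM on Nov 4.

6:11 PM on Nov 4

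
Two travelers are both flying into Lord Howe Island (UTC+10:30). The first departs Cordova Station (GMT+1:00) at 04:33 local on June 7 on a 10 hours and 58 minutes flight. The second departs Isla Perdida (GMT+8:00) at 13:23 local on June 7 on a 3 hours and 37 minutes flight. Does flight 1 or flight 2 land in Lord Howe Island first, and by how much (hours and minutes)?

the second, by 5 hours 31 minutes

Flight 1 in UTC: 04:33 − 1:00 = 03:33 on Jun 7.
+10 hours and 58 minutes → arrive 14:31 UTC on Jun 7.
Flight 2 in UTC: 13:23 − 8:00 = 05:23 on Jun 7.
+3 hours and 37 minutes → arrive 09:00 UTC on Jun 7.
Flight 2 lands earlier by 5 hours 31 minutes.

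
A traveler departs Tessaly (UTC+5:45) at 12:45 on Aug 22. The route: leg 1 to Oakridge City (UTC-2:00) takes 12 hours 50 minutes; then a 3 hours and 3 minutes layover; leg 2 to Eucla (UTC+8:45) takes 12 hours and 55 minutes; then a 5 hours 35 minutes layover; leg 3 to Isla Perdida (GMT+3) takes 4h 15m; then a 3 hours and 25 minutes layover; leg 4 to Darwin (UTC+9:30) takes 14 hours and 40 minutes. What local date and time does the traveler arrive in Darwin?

01:13 on August 25

Convert departure to UTC: 12:45 − 5:45 = 07:00 UTC on Aug 22.
Add 12 hours and 50 minutes leg 1 → 19:50 UTC.
Add 3 hours 3 minutes layover in Oakridge City → 22:53 UTC.
Add 12 hours and 55 minutes leg 2 → 11:48 UTC (Aug 23).
Add 5 hours and 35 minutes layover in Eucla → 17:23 UTC.
Add 4 hours 15 minutes leg 3 → 21:38 UTC.
Add 3 hours 25 minutes layover in Isla Perdida → 01:03 UTC (Aug 24).
Add 14 hours and 40 minutes leg 4 → 15:43 UTC.
Darwin is UTC+9:30, so local arrival = 15:43 + 9:30 = 01:13 on Aug 25.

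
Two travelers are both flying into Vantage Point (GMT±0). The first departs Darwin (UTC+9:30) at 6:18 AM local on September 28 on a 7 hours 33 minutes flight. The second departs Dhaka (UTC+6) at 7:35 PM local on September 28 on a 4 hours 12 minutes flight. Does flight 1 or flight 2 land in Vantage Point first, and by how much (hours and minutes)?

Flight 1 in UTC: 6:18 AM − 9:30 = 8:48 PM on Sep 27.
+7 hours and 33 minutes → arrive 4:21 AM UTC on Sep 28.
Flight 2 in UTC: 7:35 PM − 6:00 = 1:35 PM on Sep 28.
+4 hours and 12 minutes → arrive 5:47 PM UTC on Sep 28.
Flight 1 lands earlier by 13 hours 26 minutes.

the first, by 13 hours 26 minutes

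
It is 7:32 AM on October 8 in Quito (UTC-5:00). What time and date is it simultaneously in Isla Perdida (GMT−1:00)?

Isla Perdida is 4:00 ahead of Quito.
Shift by the zone difference: 7:32 AM + 4:00 = 11:32 AM on Oct 8 in Isla Perdida.

11:32 AM on October 8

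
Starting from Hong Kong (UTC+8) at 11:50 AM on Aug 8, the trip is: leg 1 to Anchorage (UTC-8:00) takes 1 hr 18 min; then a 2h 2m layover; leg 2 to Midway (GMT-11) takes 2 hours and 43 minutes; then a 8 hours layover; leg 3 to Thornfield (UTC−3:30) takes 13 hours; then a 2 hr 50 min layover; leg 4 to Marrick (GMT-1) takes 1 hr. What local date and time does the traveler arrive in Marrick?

Convert departure to UTC: 11:50 AM − 8:00 = 3:50 AM UTC on Aug 8.
Add 1 hour 18 minutes leg 1 → 5:08 AM UTC.
Add 2 hours 2 minutes layover in Anchorage → 7:10 AM UTC.
Add 2 hours 43 minutes leg 2 → 9:53 AM UTC.
Add 8 hours layover in Midway → 5:53 PM UTC.
Add 13 hours leg 3 → 6:53 AM UTC (Aug 9).
Add 2 hours and 50 minutes layover in Thornfield → 9:43 AM UTC.
Add 1 hour leg 4 → 10:43 AM UTC.
Marrick is UTC−1:00, so local arrival = 10:43 AM − 1:00 = 9:43 AM on Aug 9.

9:43 AM on Aug 9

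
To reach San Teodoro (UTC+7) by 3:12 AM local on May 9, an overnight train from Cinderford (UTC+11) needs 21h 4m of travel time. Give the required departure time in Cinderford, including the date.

Target arrival in UTC: 3:12 AM − 7:00 = 8:12 PM on May 8.
Subtract 21 hours 4 minutes → departure 11:08 PM UTC on May 7.
Cinderford is UTC+11:00: 11:08 PM + 11:00 = 10:08 AM on May 8.

10:08 AM on May 8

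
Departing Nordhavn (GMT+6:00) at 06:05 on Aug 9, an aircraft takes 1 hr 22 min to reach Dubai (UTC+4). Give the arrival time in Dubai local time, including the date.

05:27 on August 9

Dubai is 2:00 behind Nordhavn.
After 1 hour and 22 minutes it is 07:27 in Nordhavn.
Shift by the zone difference: 07:27 − 2:00 = 05:27 on Aug 9 in Dubai.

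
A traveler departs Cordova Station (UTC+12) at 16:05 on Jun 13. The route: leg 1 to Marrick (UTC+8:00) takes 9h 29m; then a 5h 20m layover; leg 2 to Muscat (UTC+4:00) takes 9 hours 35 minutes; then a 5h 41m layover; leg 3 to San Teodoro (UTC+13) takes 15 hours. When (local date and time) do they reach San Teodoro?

Convert departure to UTC: 16:05 − 12:00 = 04:05 UTC on Jun 13.
Add 9 hours 29 minutes leg 1 → 13:34 UTC.
Add 5 hours and 20 minutes layover in Marrick → 18:54 UTC.
Add 9 hours and 35 minutes leg 2 → 04:29 UTC (Jun 14).
Add 5 hours 41 minutes layover in Muscat → 10:10 UTC.
Add 15 hours leg 3 → 01:10 UTC (Jun 15).
San Teodoro is UTC+13:00, so local arrival = 01:10 + 13:00 = 14:10 on Jun 15.

14:10 on Jun 15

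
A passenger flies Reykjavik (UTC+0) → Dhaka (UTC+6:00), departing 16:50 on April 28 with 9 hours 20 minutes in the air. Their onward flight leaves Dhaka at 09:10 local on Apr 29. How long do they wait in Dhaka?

Reykjavik is at UTC+0, so departure is already 16:50 UTC on Apr 28.
Add 9 hours 20 minutes flight time → 02:10 UTC (Apr 29).
Dhaka is UTC+6:00, so local arrival = 02:10 + 6:00 = 08:10 on Apr 29.
Layover = 09:10 − 08:10 = 1 hour.

1 hour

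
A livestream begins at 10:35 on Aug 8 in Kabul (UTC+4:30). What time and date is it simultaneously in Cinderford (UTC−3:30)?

02:35 on August 8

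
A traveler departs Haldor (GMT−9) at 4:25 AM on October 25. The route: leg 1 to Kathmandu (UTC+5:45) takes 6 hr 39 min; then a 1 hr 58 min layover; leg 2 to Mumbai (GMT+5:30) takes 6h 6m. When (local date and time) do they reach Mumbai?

Convert departure to UTC: 4:25 AM + 9:00 = 1:25 PM UTC on Oct 25.
Add 6 hours 39 minutes leg 1 → 8:04 PM UTC.
Add 1 hour and 58 minutes layover in Kathmandu → 10:02 PM UTC.
Add 6 hours 6 minutes leg 2 → 4:08 AM UTC (Oct 26).
Mumbai is UTC+5:30, so local arrival = 4:08 AM + 5:30 = 9:38 AM on Oct 26.

9:38 AM on Oct 26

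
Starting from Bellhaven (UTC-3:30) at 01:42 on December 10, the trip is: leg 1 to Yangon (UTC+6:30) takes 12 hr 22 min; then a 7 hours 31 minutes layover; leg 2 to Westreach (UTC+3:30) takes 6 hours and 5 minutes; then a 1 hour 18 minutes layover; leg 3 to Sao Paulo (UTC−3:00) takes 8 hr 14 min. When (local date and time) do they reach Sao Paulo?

13:42 on December 11

Convert departure to UTC: 01:42 + 3:30 = 05:12 UTC on Dec 10.
Add 12 hours 22 minutes leg 1 → 17:34 UTC.
Add 7 hours 31 minutes layover in Yangon → 01:05 UTC (Dec 11).
Add 6 hours 5 minutes leg 2 → 07:10 UTC.
Add 1 hour 18 minutes layover in Westreach → 08:28 UTC.
Add 8 hours 14 minutes leg 3 → 16:42 UTC.
Sao Paulo is UTC−3:00, so local arrival = 16:42 − 3:00 = 13:42 on Dec 11.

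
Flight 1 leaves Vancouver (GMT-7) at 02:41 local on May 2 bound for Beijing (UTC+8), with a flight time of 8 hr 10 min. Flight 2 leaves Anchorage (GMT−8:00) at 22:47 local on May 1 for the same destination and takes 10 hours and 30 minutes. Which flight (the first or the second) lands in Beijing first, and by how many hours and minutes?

the second, by 34 minutes

Flight 1 in UTC: 02:41 + 7:00 = 09:41 on May 2.
+8 hours and 10 minutes → arrive 17:51 UTC on May 2.
Flight 2 in UTC: 22:47 + 8:00 = 06:47 on May 2.
+10 hours 30 minutes → arrive 17:17 UTC on May 2.
Flight 2 lands earlier by 34 minutes.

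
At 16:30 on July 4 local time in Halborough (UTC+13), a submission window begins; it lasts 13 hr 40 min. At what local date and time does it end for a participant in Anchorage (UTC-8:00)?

09:10 on Jul 4

Convert start to UTC: 16:30 − 13:00 = 03:30 UTC on Jul 4.
Add 13 hours and 40 minutes duration → 17:10 UTC.
Anchorage is UTC−8:00, so local end time = 17:10 − 8:00 = 09:10 on Jul 4.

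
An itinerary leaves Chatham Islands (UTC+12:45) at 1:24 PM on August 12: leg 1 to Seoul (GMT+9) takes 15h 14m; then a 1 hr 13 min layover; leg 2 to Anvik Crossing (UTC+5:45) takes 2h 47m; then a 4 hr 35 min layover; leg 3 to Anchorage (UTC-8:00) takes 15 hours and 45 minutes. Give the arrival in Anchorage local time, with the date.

Convert departure to UTC: 1:24 PM − 12:45 = 12:39 AM UTC on Aug 12.
Add 15 hours 14 minutes leg 1 → 3:53 PM UTC.
Add 1 hour 13 minutes layover in Seoul → 5:06 PM UTC.
Add 2 hours and 47 minutes leg 2 → 7:53 PM UTC.
Add 4 hours 35 minutes layover in Anvik Crossing → 12:28 AM UTC (Aug 13).
Add 15 hours and 45 minutes leg 3 → 4:13 PM UTC.
Anchorage is UTC−8:00, so local arrival = 4:13 PM − 8:00 = 8:13 AM on Aug 13.

8:13 AM on August 13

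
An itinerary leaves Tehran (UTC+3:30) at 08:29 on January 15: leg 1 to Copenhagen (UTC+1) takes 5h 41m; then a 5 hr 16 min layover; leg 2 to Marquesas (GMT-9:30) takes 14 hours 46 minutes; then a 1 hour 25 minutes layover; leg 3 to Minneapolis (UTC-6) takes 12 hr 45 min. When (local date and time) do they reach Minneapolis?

Convert departure to UTC: 08:29 − 3:30 = 04:59 UTC on Jan 15.
Add 5 hours 41 minutes leg 1 → 10:40 UTC.
Add 5 hours 16 minutes layover in Copenhagen → 15:56 UTC.
Add 14 hours 46 minutes leg 2 → 06:42 UTC (Jan 16).
Add 1 hour 25 minutes layover in Marquesas → 08:07 UTC.
Add 12 hours and 45 minutes leg 3 → 20:52 UTC.
Minneapolis is UTC−6:00, so local arrival = 20:52 − 6:00 = 14:52 on Jan 16.

14:52 on January 16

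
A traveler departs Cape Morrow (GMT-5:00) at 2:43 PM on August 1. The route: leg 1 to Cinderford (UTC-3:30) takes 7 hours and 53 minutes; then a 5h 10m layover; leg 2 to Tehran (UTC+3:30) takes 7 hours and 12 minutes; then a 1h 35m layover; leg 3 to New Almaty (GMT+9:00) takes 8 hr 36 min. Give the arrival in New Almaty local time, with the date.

Convert departure to UTC: 2:43 PM + 5:00 = 7:43 PM UTC on Aug 1.
Add 7 hours and 53 minutes leg 1 → 3:36 AM UTC (Aug 2).
Add 5 hours and 10 minutes layover in Cinderford → 8:46 AM UTC.
Add 7 hours and 12 minutes leg 2 → 3:58 PM UTC.
Add 1 hour 35 minutes layover in Tehran → 5:33 PM UTC.
Add 8 hours 36 minutes leg 3 → 2:09 AM UTC (Aug 3).
New Almaty is UTC+9:00, so local arrival = 2:09 AM + 9:00 = 11:09 AM on Aug 3.

11:09 AM on August 3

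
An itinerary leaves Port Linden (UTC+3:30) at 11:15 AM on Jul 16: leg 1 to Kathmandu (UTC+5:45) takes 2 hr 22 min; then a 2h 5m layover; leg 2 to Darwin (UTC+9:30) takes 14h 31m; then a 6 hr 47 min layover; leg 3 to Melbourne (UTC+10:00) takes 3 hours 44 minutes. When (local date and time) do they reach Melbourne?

Convert departure to UTC: 11:15 AM − 3:30 = 7:45 AM UTC on Jul 16.
Add 2 hours and 22 minutes leg 1 → 10:07 AM UTC.
Add 2 hours 5 minutes layover in Kathmandu → 12:12 PM UTC.
Add 14 hours and 31 minutes leg 2 → 2:43 AM UTC (Jul 17).
Add 6 hours and 47 minutes layover in Darwin → 9:30 AM UTC.
Add 3 hours 44 minutes leg 3 → 1:14 PM UTC.
Melbourne is UTC+10:00, so local arrival = 1:14 PM + 10:00 = 11:14 PM on Jul 17.

11:14 PM on July 17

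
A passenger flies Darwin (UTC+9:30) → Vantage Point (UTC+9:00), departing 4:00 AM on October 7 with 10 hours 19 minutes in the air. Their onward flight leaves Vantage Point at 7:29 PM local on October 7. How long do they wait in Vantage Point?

5 hours 40 minutes

Convert departure to UTC: 4:00 AM − 9:30 = 6:30 PM UTC on Oct 6.
Add 10 hours 19 minutes flight time → 4:49 AM UTC (Oct 7).
Vantage Point is UTC+9:00, so local arrival = 4:49 AM + 9:00 = 1:49 PM on Oct 7.
Layover = 7:29 PM − 1:49 PM = 5 hours 40 minutes.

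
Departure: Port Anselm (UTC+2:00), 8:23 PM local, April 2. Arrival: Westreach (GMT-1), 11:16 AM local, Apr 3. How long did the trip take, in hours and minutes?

17 hours 53 minutes

Westreach is 3:00 behind Port Anselm.
Clock-face elapsed time (ignoring zones) is 14 hours 53 minutes.
Actual elapsed = 14 hours 53 minutes + 3:00 = 17 hours 53 minutes.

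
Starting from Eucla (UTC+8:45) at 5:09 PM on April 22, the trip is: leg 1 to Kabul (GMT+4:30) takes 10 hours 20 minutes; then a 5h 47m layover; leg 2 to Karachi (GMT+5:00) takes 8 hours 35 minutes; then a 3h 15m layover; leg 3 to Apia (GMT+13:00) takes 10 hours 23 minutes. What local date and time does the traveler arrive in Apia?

11:44 AM on April 24

Convert departure to UTC: 5:09 PM − 8:45 = 8:24 AM UTC on Apr 22.
Add 10 hours and 20 minutes leg 1 → 6:44 PM UTC.
Add 5 hours 47 minutes layover in Kabul → 12:31 AM UTC (Apr 23).
Add 8 hours and 35 minutes leg 2 → 9:06 AM UTC.
Add 3 hours and 15 minutes layover in Karachi → 12:21 PM UTC.
Add 10 hours 23 minutes leg 3 → 10:44 PM UTC.
Apia is UTC+13:00, so local arrival = 10:44 PM + 13:00 = 11:44 AM on Apr 24.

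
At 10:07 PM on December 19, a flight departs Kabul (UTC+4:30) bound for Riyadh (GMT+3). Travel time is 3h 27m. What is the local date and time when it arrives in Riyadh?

12:04 AM on Dec 20

Convert departure to UTC: 10:07 PM − 4:30 = 5:37 PM UTC on Dec 19.
Add 3 hours 27 minutes travel time → 9:04 PM UTC.
Riyadh is UTC+3:00, so local arrival = 9:04 PM + 3:00 = 12:04 AM on Dec 20.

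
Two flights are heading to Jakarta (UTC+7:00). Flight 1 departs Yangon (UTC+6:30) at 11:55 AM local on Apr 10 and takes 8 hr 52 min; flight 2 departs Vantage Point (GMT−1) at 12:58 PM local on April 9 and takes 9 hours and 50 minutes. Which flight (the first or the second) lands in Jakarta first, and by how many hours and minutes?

the second, by 14 hours 29 minutes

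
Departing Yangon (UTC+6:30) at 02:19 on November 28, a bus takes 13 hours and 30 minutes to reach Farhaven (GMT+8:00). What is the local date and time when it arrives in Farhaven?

17:19 on November 28

Farhaven is 1:30 ahead of Yangon.
After 13 hours and 30 minutes it is 15:49 in Yangon.
Shift by the zone difference: 15:49 + 1:30 = 17:19 on Nov 28 in Farhaven.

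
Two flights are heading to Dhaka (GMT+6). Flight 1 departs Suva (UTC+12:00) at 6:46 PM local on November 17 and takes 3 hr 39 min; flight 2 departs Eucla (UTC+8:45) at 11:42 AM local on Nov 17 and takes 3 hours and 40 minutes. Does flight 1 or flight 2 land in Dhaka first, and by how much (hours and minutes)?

Flight 1 in UTC: 6:46 PM − 12:00 = 6:46 AM on Nov 17.
+3 hours and 39 minutes → arrive 10:25 AM UTC on Nov 17.
Flight 2 in UTC: 11:42 AM − 8:45 = 2:57 AM on Nov 17.
+3 hours 40 minutes → arrive 6:37 AM UTC on Nov 17.
Flight 2 lands earlier by 3 hours 48 minutes.

the second, by 3 hours 48 minutes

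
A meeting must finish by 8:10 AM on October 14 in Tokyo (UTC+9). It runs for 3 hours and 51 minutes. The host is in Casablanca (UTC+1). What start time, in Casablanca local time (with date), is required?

8:19 PM on October 13

Target end time in UTC: 8:10 AM − 9:00 = 11:10 PM on Oct 13.
Subtract 3 hours and 51 minutes → start 7:19 PM UTC on Oct 13.
Casablanca is UTC+1:00: 7:19 PM + 1:00 = 8:19 PM on Oct 13.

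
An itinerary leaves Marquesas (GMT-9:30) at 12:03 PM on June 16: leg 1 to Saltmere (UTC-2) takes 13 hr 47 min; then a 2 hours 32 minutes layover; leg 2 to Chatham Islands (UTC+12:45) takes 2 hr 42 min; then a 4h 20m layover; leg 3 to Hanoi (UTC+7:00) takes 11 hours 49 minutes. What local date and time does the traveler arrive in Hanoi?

3:43 PM on June 18

Convert departure to UTC: 12:03 PM + 9:30 = 9:33 PM UTC on Jun 16.
Add 13 hours and 47 minutes leg 1 → 11:20 AM UTC (Jun 17).
Add 2 hours and 32 minutes layover in Saltmere → 1:52 PM UTC.
Add 2 hours and 42 minutes leg 2 → 4:34 PM UTC.
Add 4 hours and 20 minutes layover in Chatham Islands → 8:54 PM UTC.
Add 11 hours and 49 minutes leg 3 → 8:43 AM UTC (Jun 18).
Hanoi is UTC+7:00, so local arrival = 8:43 AM + 7:00 = 3:43 PM on Jun 18.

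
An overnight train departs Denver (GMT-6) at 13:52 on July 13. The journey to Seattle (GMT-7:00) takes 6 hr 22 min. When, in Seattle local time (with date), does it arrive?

19:14 on July 13

Seattle is 1:00 behind Denver.
After 6 hours 22 minutes it is 20:14 in Denver.
Shift by the zone difference: 20:14 − 1:00 = 19:14 on Jul 13 in Seattle.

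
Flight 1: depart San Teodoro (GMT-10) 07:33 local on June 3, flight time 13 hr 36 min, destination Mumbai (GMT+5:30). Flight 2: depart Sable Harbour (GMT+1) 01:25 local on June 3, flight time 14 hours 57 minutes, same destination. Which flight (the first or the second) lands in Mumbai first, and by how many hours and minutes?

the second, by 15 hours 47 minutes

Flight 1 in UTC: 07:33 + 10:00 = 17:33 on Jun 3.
+13 hours and 36 minutes → arrive 07:09 UTC on Jun 4.
Flight 2 in UTC: 01:25 − 1:00 = 00:25 on Jun 3.
+14 hours and 57 minutes → arrive 15:22 UTC on Jun 3.
Flight 2 lands earlier by 15 hours 47 minutes.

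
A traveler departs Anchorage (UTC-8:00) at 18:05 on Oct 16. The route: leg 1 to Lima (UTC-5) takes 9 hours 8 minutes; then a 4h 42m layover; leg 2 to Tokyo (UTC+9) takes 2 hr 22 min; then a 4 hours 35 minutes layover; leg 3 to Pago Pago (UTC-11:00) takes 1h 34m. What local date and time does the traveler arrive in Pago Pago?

Convert departure to UTC: 18:05 + 8:00 = 02:05 UTC on Oct 17.
Add 9 hours and 8 minutes leg 1 → 11:13 UTC.
Add 4 hours 42 minutes layover in Lima → 15:55 UTC.
Add 2 hours 22 minutes leg 2 → 18:17 UTC.
Add 4 hours and 35 minutes layover in Tokyo → 22:52 UTC.
Add 1 hour and 34 minutes leg 3 → 00:26 UTC (Oct 18).
Pago Pago is UTC−11:00, so local arrival = 00:26 − 11:00 = 13:26 on Oct 17.

13:26 on October 17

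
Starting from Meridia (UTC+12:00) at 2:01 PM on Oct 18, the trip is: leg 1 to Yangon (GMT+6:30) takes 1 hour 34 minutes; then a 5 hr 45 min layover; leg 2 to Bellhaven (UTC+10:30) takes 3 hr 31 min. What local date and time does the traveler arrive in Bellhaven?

Convert departure to UTC: 2:01 PM − 12:00 = 2:01 AM UTC on Oct 18.
Add 1 hour and 34 minutes leg 1 → 3:35 AM UTC.
Add 5 hours and 45 minutes layover in Yangon → 9:20 AM UTC.
Add 3 hours and 31 minutes leg 2 → 12:51 PM UTC.
Bellhaven is UTC+10:30, so local arrival = 12:51 PM + 10:30 = 11:21 PM on Oct 18.

11:21 PM on Oct 18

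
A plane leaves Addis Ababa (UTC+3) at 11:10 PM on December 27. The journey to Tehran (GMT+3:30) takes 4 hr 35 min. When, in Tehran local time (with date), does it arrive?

Convert departure to UTC: 11:10 PM − 3:00 = 8:10 PM UTC on Dec 27.
Add 4 hours 35 minutes travel time → 12:45 AM UTC (Dec 28).
Tehran is UTC+3:30, so local arrival = 12:45 AM + 3:30 = 4:15 AM on Dec 28.

4:15 AM on December 28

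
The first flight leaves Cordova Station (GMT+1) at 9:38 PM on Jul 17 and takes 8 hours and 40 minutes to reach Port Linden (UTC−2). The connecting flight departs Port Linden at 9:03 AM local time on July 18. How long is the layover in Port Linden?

5 hours 45 minutes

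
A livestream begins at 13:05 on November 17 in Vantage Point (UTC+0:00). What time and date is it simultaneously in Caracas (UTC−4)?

09:05 on Nov 17

Caracas is 4:00 behind Vantage Point.
Shift by the zone difference: 13:05 − 4:00 = 09:05 on Nov 17 in Caracas.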